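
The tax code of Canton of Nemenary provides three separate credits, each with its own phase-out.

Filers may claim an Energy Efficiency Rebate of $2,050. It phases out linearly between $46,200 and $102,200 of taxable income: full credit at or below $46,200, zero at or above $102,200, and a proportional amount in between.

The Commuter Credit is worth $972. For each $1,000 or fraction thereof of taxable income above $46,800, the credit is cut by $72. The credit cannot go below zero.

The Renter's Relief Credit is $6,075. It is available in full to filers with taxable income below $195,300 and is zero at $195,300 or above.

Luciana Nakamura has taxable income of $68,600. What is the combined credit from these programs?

Energy Efficiency Rebate: $68,600 is $22,400 into a $56,000 phase-out range, leaving 33,600/56,000 of the credit: $2,050 × 33,600/56,000 = $1,230.
Commuter Credit: income exceeds $46,800 by $21,800 → 22 increments × $72 = $1,584 ≥ base, so the credit is $0.
Renter's Relief Credit: $68,600 is below the $195,300 cutoff, so the full $6,075 applies.
Total: $1,230 + $0 + $6,075 = $7,305.

$7,305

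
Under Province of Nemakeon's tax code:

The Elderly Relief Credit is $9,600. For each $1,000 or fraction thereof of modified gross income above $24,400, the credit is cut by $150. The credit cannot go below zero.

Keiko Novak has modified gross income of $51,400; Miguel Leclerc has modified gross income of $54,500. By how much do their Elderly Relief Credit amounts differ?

$600

Keiko ($51,400): Elderly Relief Credit: income exceeds $24,400 by $27,000, which is 27 full-or-partial $1,000 increments; reduction = 27 × $150 = $4,050, leaving $5,550.
Miguel ($54,500): Elderly Relief Credit: income exceeds $24,400 by $30,100, which is 31 full-or-partial $1,000 increments; reduction = 31 × $150 = $4,650, leaving $4,950.
Difference: |$5,550 − $4,950| = $600.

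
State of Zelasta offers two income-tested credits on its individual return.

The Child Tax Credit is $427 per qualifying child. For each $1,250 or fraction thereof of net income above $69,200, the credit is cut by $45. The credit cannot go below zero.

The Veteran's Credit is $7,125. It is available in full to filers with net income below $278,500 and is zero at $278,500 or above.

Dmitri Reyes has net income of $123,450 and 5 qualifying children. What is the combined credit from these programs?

Child Tax Credit: base = 5 × $427 = $2,135. income exceeds $69,200 by $54,250, which is 44 full-or-partial $1,250 increments; reduction = 44 × $45 = $1,980, leaving $155.
Veteran's Credit: $123,450 is below the $278,500 cutoff, so the full $7,125 applies.
Total: $155 + $7,125 = $7,280.

$7,280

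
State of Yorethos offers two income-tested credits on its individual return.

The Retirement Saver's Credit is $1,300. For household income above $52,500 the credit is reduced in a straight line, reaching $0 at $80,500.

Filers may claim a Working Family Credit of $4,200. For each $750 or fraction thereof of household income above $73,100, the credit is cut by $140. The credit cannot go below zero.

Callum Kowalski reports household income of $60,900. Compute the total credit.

$5,110

Retirement Saver's Credit: $60,900 is $8,400 into a $28,000 phase-out range, leaving 19,600/28,000 of the credit: $1,300 × 19,600/28,000 = $910.
Working Family Credit: $60,900 is at or below the $73,100 threshold, so the full $4,200 applies.
Total: $910 + $4,200 = $5,110.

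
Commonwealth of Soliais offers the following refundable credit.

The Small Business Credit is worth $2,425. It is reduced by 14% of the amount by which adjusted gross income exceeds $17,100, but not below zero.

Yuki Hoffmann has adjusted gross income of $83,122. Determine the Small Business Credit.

$0

Small Business Credit: 14% of the $66,022 excess over $17,100 is $9,243.08 ≥ base, so the credit is $0.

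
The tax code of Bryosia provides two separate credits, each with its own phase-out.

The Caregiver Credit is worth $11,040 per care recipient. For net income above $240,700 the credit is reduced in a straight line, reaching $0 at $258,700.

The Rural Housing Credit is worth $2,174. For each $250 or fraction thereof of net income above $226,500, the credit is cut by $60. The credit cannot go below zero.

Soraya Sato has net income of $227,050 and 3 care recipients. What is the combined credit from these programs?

$35,114

Caregiver Credit: base = 3 × $11,040 = $33,120. $227,050 is at or below the $240,700 threshold, so the full $33,120 applies.
Rural Housing Credit: income exceeds $226,500 by $550, which is 3 full-or-partial $250 increments; reduction = 3 × $60 = $180, leaving $1,994.
Total: $33,120 + $1,994 = $35,114.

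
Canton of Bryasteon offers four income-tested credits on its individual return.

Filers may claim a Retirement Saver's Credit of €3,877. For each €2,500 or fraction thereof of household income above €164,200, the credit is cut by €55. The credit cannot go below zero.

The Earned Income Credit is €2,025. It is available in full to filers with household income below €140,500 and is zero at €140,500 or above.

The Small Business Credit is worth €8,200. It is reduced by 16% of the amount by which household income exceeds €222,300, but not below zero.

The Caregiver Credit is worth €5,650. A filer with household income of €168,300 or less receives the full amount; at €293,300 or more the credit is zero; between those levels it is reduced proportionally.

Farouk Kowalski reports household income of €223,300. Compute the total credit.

Retirement Saver's Credit: income exceeds €164,200 by €59,100, which is 24 full-or-partial €2,500 increments; reduction = 24 × €55 = €1,320, leaving €2,557.
Earned Income Credit: €223,300 meets or exceeds the €140,500 cutoff, so the credit is €0.
Small Business Credit: 16% of the €1,000 excess over €222,300 is €160; credit = €8,200 − €160 = €8,040.
Caregiver Credit: €223,300 is €55,000 into a €125,000 phase-out range, leaving 70,000/125,000 of the credit: €5,650 × 70,000/125,000 = €3,164.
Total: €2,557 + €0 + €8,040 + €3,164 = €13,761.

€13,761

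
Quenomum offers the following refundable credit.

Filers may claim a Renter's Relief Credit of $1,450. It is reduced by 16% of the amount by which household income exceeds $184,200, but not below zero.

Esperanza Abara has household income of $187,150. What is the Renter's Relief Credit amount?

$978

Renter's Relief Credit: 16% of the $2,950 excess over $184,200 is $472; credit = $1,450 − $472 = $978.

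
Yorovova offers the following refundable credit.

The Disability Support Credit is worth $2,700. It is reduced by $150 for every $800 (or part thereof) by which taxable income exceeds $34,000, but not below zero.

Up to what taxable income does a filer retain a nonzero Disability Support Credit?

$47,600

After 17 increments the reduction is 17 × $150 = $2,550, leaving $150; one more increment wipes it out. Increment 17 ends at excess 17 × $800 = $13,600, so the highest qualifying income is $34,000 + $13,600 = $47,600.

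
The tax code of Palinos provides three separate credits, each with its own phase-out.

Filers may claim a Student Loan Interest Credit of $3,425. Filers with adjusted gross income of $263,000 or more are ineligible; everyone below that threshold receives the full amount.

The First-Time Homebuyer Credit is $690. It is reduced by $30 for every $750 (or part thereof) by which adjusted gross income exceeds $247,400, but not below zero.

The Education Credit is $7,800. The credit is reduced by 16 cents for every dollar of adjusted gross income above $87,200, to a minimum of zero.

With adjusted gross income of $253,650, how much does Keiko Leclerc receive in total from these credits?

Student Loan Interest Credit: $253,650 is below the $263,000 cutoff, so the full $3,425 applies.
First-Time Homebuyer Credit: income exceeds $247,400 by $6,250, which is 9 full-or-partial $750 increments; reduction = 9 × $30 = $270, leaving $420.
Education Credit: 16% of the $166,450 excess over $87,200 is $26,632 ≥ base, so the credit is $0.
Total: $3,425 + $420 + $0 = $3,845.

$3,845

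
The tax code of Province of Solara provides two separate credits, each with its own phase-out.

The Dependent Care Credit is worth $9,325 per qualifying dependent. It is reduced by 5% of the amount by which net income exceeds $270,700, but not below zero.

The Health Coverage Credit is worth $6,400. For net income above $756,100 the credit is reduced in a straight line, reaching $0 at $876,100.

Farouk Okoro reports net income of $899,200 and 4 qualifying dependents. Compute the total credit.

$5,875

Dependent Care Credit: base = 4 × $9,325 = $37,300. 5% of the $628,500 excess over $270,700 is $31,425; credit = $37,300 − $31,425 = $5,875.
Health Coverage Credit: $899,200 is at or above $876,100, so the credit is $0.
Total: $5,875 + $0 = $5,875.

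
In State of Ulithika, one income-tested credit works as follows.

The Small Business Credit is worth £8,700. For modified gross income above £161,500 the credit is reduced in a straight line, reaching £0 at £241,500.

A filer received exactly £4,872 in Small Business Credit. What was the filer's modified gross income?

£196,700

£4,872 is 4,872/8,700 of the full £8,700, so 3,828/8,700 of the £80,000 range has been used: income = £161,500 + £80,000 × 3,828/8,700 = £196,700.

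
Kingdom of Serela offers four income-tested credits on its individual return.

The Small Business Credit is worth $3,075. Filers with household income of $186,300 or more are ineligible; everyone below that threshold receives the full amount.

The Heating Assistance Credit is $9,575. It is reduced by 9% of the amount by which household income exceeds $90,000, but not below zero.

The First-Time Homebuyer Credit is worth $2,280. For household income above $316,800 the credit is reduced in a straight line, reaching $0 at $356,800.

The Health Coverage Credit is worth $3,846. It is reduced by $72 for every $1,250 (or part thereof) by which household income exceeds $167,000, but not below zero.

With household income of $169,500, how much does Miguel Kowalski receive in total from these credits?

Small Business Credit: $169,500 is below the $186,300 cutoff, so the full $3,075 applies.
Heating Assistance Credit: 9% of the $79,500 excess over $90,000 is $7,155; credit = $9,575 − $7,155 = $2,420.
First-Time Homebuyer Credit: $169,500 is at or below the $316,800 threshold, so the full $2,280 applies.
Health Coverage Credit: income exceeds $167,000 by $2,500, which is 2 full-or-partial $1,250 increments; reduction = 2 × $72 = $144, leaving $3,702.
Total: $3,075 + $2,420 + $2,280 + $3,702 = $11,477.

$11,477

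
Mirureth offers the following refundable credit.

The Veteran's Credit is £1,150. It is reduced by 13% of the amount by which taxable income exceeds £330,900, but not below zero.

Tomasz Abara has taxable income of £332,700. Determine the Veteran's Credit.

£916

Veteran's Credit: 13% of the £1,800 excess over £330,900 is £234; credit = £1,150 − £234 = £916.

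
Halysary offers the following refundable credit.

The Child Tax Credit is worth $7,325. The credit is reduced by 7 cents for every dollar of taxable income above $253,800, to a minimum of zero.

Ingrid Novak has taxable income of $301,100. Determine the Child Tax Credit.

$4,014

Child Tax Credit: 7% of the $47,300 excess over $253,800 is $3,311; credit = $7,325 − $3,311 = $4,014.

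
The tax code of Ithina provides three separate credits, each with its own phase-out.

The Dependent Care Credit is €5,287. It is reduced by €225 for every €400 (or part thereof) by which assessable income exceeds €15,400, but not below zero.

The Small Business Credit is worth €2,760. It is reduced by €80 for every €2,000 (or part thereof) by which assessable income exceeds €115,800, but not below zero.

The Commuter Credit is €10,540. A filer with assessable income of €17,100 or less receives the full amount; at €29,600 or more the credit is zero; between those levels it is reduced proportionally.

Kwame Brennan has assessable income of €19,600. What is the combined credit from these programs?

Dependent Care Credit: income exceeds €15,400 by €4,200, which is 11 full-or-partial €400 increments; reduction = 11 × €225 = €2,475, leaving €2,812.
Small Business Credit: €19,600 is at or below the €115,800 threshold, so the full €2,760 applies.
Commuter Credit: €19,600 is €2,500 into a €12,500 phase-out range, leaving 10,000/12,500 of the credit: €10,540 × 10,000/12,500 = €8,432.
Total: €2,812 + €2,760 + €8,432 = €14,004.

€14,004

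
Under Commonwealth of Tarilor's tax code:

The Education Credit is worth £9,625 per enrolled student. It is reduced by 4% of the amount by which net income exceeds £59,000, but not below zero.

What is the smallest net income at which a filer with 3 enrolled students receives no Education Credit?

Full credit = 3 × £9,625 = £28,875.
The credit falls by 4% of each pound above £59,000, so it reaches zero when the excess is £28,875 / 4% = £721,875: income = £59,000 + £721,875 = £780,875.

£780,875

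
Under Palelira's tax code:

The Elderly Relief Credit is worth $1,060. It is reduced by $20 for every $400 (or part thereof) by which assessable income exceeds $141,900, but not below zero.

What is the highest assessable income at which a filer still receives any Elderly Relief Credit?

After 52 increments the reduction is 52 × $20 = $1,040, leaving $20; one more increment wipes it out. Increment 52 ends at excess 52 × $400 = $20,800, so the highest qualifying income is $141,900 + $20,800 = $162,700.

$162,700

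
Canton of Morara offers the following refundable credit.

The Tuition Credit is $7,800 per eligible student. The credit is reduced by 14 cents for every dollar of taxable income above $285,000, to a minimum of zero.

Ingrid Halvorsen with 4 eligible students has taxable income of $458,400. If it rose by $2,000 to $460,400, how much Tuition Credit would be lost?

At $458,400 — base = 4 × $7,800 = $31,200. 14% of the $173,400 excess over $285,000 is $24,276; credit = $31,200 − $24,276 = $6,924.
At $460,400 — base = 4 × $7,800 = $31,200. 14% of the $175,400 excess over $285,000 is $24,556; credit = $31,200 − $24,556 = $6,644.
Lost: $6,924 − $6,644 = $280.

$280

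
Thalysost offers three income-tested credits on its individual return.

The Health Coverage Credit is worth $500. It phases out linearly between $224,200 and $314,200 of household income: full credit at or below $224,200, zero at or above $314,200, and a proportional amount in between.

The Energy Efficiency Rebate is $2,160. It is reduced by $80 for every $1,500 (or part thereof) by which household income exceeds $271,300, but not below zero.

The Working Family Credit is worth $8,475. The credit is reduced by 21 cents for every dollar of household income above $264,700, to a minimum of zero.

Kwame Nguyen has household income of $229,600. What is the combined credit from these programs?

$11,105

Health Coverage Credit: $229,600 is $5,400 into a $90,000 phase-out range, leaving 84,600/90,000 of the credit: $500 × 84,600/90,000 = $470.
Energy Efficiency Rebate: $229,600 is at or below the $271,300 threshold, so the full $2,160 applies.
Working Family Credit: $229,600 is at or below the $264,700 threshold, so the full $8,475 applies.
Total: $470 + $2,160 + $8,475 = $11,105.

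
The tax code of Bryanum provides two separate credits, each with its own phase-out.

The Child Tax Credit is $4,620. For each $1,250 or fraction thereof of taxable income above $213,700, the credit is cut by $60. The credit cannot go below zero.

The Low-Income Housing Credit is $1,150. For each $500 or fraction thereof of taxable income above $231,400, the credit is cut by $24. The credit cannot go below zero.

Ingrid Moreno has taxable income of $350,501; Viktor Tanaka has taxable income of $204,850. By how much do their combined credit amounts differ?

Ingrid ($350,501): Child Tax Credit: income exceeds $213,700 by $136,801 → 110 increments × $60 = $6,600 ≥ base, so the credit is $0. Low-Income Housing Credit: income exceeds $231,400 by $119,101 → 239 increments × $24 = $5,736 ≥ base, so the credit is $0. total $0 + $0 = $0
Viktor ($204,850): Child Tax Credit: $204,850 is at or below the $213,700 threshold, so the full $4,620 applies. Low-Income Housing Credit: $204,850 is at or below the $231,400 threshold, so the full $1,150 applies. total $4,620 + $1,150 = $5,770
Difference: |$0 − $5,770| = $5,770.

$5,770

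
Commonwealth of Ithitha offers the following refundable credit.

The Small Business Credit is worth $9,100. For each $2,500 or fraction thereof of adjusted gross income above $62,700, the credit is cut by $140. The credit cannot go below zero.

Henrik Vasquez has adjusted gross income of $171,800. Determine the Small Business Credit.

$2,940

Small Business Credit: income exceeds $62,700 by $109,100, which is 44 full-or-partial $2,500 increments; reduction = 44 × $140 = $6,160, leaving $2,940.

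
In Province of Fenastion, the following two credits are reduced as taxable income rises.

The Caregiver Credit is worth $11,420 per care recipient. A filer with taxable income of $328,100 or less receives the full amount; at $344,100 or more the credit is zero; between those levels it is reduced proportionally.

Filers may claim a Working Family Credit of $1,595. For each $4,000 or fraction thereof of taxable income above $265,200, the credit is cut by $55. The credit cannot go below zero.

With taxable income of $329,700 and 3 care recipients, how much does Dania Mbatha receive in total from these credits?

Caregiver Credit: base = 3 × $11,420 = $34,260. $329,700 is $1,600 into a $16,000 phase-out range, leaving 14,400/16,000 of the credit: $34,260 × 14,400/16,000 = $30,834.
Working Family Credit: income exceeds $265,200 by $64,500, which is 17 full-or-partial $4,000 increments; reduction = 17 × $55 = $935, leaving $660.
Total: $30,834 + $660 = $31,494.

$31,494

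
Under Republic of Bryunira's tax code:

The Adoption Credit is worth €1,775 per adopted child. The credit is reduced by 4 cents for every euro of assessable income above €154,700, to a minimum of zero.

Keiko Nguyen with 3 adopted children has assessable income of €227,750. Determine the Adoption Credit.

Adoption Credit: base = 3 × €1,775 = €5,325. 4% of the €73,050 excess over €154,700 is €2,922; credit = €5,325 − €2,922 = €2,403.

€2,403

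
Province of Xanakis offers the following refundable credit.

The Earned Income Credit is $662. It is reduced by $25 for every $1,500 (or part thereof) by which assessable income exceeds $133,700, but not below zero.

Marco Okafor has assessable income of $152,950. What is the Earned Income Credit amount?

$337

Earned Income Credit: income exceeds $133,700 by $19,250, which is 13 full-or-partial $1,500 increments; reduction = 13 × $25 = $325, leaving $337.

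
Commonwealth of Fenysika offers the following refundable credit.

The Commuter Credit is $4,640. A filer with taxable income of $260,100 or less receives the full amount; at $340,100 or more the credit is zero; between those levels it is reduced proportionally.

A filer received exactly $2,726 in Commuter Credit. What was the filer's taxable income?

$2,726 is 2,726/4,640 of the full $4,640, so 1,914/4,640 of the $80,000 range has been used: income = $260,100 + $80,000 × 1,914/4,640 = $293,100.

$293,100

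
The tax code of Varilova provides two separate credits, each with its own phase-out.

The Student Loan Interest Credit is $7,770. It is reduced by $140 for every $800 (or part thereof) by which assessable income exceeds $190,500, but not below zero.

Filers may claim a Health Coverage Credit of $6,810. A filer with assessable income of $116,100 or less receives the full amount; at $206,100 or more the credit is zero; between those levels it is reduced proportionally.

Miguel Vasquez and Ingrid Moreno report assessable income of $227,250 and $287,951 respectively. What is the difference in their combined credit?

$1,330

Miguel ($227,250): Student Loan Interest Credit: income exceeds $190,500 by $36,750, which is 46 full-or-partial $800 increments; reduction = 46 × $140 = $6,440, leaving $1,330. Health Coverage Credit: $227,250 is at or above $206,100, so the credit is $0. total $1,330 + $0 = $1,330
Ingrid ($287,951): Student Loan Interest Credit: income exceeds $190,500 by $97,451 → 122 increments × $140 = $17,080 ≥ base, so the credit is $0. Health Coverage Credit: $287,951 is at or above $206,100, so the credit is $0. total $0 + $0 = $0
Difference: |$1,330 − $0| = $1,330.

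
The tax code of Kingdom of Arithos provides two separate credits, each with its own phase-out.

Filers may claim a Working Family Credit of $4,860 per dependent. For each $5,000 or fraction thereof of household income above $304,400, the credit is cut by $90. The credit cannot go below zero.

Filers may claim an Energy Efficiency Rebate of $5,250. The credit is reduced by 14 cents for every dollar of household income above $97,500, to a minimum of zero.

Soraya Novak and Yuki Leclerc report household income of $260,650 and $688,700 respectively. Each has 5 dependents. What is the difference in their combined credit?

$6,930

Soraya ($260,650): Working Family Credit: base = 5 × $4,860 = $24,300. $260,650 is at or below the $304,400 threshold, so the full $24,300 applies. Energy Efficiency Rebate: 14% of the $163,150 excess over $97,500 is $22,841 ≥ base, so the credit is $0. total $24,300 + $0 = $24,300
Yuki ($688,700): Working Family Credit: base = 5 × $4,860 = $24,300. income exceeds $304,400 by $384,300, which is 77 full-or-partial $5,000 increments; reduction = 77 × $90 = $6,930, leaving $17,370. Energy Efficiency Rebate: 14% of the $591,200 excess over $97,500 is $82,768 ≥ base, so the credit is $0. total $17,370 + $0 = $17,370
Difference: |$24,300 − $17,370| = $6,930.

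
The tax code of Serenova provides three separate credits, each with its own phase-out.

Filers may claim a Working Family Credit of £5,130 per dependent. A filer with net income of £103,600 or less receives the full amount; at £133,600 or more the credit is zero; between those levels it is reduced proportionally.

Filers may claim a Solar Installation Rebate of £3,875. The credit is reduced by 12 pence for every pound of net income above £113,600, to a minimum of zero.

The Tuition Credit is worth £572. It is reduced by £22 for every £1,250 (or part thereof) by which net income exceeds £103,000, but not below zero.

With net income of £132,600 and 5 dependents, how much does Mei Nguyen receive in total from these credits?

Working Family Credit: base = 5 × £5,130 = £25,650. £132,600 is £29,000 into a £30,000 phase-out range, leaving 1,000/30,000 of the credit: £25,650 × 1,000/30,000 = £855.
Solar Installation Rebate: 12% of the £19,000 excess over £113,600 is £2,280; credit = £3,875 − £2,280 = £1,595.
Tuition Credit: income exceeds £103,000 by £29,600, which is 24 full-or-partial £1,250 increments; reduction = 24 × £22 = £528, leaving £44.
Total: £855 + £1,595 + £44 = £2,494.

£2,494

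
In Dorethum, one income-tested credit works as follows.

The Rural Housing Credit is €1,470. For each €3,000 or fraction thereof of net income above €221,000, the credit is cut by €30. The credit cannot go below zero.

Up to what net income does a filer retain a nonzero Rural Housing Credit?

€365,000

After 48 increments the reduction is 48 × €30 = €1,440, leaving €30; one more increment wipes it out. Increment 48 ends at excess 48 × €3,000 = €144,000, so the highest qualifying income is €221,000 + €144,000 = €365,000.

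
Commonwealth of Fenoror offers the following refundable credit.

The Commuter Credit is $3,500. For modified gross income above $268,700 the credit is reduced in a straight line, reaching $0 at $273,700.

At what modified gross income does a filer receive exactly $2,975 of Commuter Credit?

$2,975 is 2,975/3,500 of the full $3,500, so 525/3,500 of the $5,000 range has been used: income = $268,700 + $5,000 × 525/3,500 = $269,450.

$269,450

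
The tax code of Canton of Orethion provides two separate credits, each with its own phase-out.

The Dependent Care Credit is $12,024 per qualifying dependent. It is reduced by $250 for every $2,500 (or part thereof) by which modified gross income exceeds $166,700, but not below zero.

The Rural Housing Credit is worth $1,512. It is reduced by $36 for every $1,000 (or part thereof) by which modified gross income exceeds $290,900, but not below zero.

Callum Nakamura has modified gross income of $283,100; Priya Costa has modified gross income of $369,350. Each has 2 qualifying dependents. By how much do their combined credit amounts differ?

Callum ($283,100): Dependent Care Credit: base = 2 × $12,024 = $24,048. income exceeds $166,700 by $116,400, which is 47 full-or-partial $2,500 increments; reduction = 47 × $250 = $11,750, leaving $12,298. Rural Housing Credit: $283,100 is at or below the $290,900 threshold, so the full $1,512 applies. total $12,298 + $1,512 = $13,810
Priya ($369,350): Dependent Care Credit: base = 2 × $12,024 = $24,048. income exceeds $166,700 by $202,650, which is 82 full-or-partial $2,500 increments; reduction = 82 × $250 = $20,500, leaving $3,548. Rural Housing Credit: income exceeds $290,900 by $78,450 → 79 increments × $36 = $2,844 ≥ base, so the credit is $0. total $3,548 + $0 = $3,548
Difference: |$13,810 − $3,548| = $10,262.

$10,262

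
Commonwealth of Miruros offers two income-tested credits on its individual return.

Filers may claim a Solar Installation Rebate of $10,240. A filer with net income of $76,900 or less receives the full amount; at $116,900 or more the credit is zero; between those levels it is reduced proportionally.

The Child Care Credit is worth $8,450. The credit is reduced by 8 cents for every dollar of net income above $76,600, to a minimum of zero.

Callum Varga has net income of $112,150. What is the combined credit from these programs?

Solar Installation Rebate: $112,150 is $35,250 into a $40,000 phase-out range, leaving 4,750/40,000 of the credit: $10,240 × 4,750/40,000 = $1,216.
Child Care Credit: 8% of the $35,550 excess over $76,600 is $2,844; credit = $8,450 − $2,844 = $5,606.
Total: $1,216 + $5,606 = $6,822.

$6,822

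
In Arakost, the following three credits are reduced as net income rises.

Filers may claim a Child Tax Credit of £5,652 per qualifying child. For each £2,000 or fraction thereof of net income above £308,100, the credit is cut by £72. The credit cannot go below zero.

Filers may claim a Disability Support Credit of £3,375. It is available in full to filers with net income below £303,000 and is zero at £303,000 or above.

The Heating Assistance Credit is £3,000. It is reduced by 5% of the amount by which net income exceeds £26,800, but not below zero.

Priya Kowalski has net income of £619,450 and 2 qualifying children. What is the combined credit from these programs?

Child Tax Credit: base = 2 × £5,652 = £11,304. income exceeds £308,100 by £311,350, which is 156 full-or-partial £2,000 increments; reduction = 156 × £72 = £11,232, leaving £72.
Disability Support Credit: £619,450 meets or exceeds the £303,000 cutoff, so the credit is £0.
Heating Assistance Credit: 5% of the £592,650 excess over £26,800 is £29,632.50 ≥ base, so the credit is £0.
Total: £72 + £0 + £0 = £72.

£72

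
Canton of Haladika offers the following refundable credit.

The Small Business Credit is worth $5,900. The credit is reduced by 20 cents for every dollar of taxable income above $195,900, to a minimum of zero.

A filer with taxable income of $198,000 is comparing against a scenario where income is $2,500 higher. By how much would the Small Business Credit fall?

At $198,000 — 20% of the $2,100 excess over $195,900 is $420; credit = $5,900 − $420 = $5,480.
At $200,500 — 20% of the $4,600 excess over $195,900 is $920; credit = $5,900 − $920 = $4,980.
Lost: $5,480 − $4,980 = $500.

$500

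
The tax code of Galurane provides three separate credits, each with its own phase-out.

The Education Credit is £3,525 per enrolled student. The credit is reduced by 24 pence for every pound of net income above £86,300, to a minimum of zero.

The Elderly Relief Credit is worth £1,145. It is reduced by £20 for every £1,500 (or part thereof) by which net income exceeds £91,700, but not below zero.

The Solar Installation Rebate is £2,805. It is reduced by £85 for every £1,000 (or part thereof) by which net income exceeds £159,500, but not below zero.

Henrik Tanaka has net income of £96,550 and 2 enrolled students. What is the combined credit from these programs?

Education Credit: base = 2 × £3,525 = £7,050. 24% of the £10,250 excess over £86,300 is £2,460; credit = £7,050 − £2,460 = £4,590.
Elderly Relief Credit: income exceeds £91,700 by £4,850, which is 4 full-or-partial £1,500 increments; reduction = 4 × £20 = £80, leaving £1,065.
Solar Installation Rebate: £96,550 is at or below the £159,500 threshold, so the full £2,805 applies.
Total: £4,590 + £1,065 + £2,805 = £8,460.

£8,460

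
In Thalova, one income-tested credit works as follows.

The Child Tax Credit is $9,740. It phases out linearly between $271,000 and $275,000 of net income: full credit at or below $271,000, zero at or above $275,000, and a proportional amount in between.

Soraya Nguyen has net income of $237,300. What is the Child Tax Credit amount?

Child Tax Credit: $237,300 is at or below the $271,000 threshold, so the full $9,740 applies.

$9,740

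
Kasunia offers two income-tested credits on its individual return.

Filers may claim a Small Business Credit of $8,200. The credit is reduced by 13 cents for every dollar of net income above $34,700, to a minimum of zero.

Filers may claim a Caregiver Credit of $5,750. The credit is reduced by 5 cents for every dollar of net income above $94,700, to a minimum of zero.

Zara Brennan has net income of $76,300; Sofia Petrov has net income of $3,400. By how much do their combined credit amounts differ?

$5,408

Zara ($76,300): Small Business Credit: 13% of the $41,600 excess over $34,700 is $5,408; credit = $8,200 − $5,408 = $2,792. Caregiver Credit: $76,300 is at or below the $94,700 threshold, so the full $5,750 applies. total $2,792 + $5,750 = $8,542
Sofia ($3,400): Small Business Credit: $3,400 is at or below the $34,700 threshold, so the full $8,200 applies. Caregiver Credit: $3,400 is at or below the $94,700 threshold, so the full $5,750 applies. total $8,200 + $5,750 = $13,950
Difference: |$8,542 − $13,950| = $5,408.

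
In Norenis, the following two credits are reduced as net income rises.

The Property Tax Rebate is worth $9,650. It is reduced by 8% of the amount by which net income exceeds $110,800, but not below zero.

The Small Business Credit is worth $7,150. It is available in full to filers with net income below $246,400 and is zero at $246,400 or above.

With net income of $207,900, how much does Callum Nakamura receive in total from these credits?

Property Tax Rebate: 8% of the $97,100 excess over $110,800 is $7,768; credit = $9,650 − $7,768 = $1,882.
Small Business Credit: $207,900 is below the $246,400 cutoff, so the full $7,150 applies.
Total: $1,882 + $7,150 = $9,032.

$9,032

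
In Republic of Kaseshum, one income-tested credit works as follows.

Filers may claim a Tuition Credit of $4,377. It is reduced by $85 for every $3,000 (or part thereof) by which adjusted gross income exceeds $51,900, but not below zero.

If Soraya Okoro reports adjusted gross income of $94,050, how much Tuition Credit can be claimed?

Tuition Credit: income exceeds $51,900 by $42,150, which is 15 full-or-partial $3,000 increments; reduction = 15 × $85 = $1,275, leaving $3,102.

$3,102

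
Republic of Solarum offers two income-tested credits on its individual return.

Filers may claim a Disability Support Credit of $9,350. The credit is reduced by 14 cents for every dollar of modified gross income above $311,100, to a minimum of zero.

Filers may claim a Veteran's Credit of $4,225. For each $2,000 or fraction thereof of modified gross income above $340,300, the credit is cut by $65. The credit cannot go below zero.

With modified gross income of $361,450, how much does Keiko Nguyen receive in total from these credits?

Disability Support Credit: 14% of the $50,350 excess over $311,100 is $7,049; credit = $9,350 − $7,049 = $2,301.
Veteran's Credit: income exceeds $340,300 by $21,150, which is 11 full-or-partial $2,000 increments; reduction = 11 × $65 = $715, leaving $3,510.
Total: $2,301 + $3,510 = $5,811.

$5,811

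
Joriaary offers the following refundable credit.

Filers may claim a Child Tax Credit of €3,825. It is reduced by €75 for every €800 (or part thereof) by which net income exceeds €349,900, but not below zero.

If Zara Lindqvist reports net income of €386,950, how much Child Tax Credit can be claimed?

Child Tax Credit: income exceeds €349,900 by €37,050, which is 47 full-or-partial €800 increments; reduction = 47 × €75 = €3,525, leaving €300.

€300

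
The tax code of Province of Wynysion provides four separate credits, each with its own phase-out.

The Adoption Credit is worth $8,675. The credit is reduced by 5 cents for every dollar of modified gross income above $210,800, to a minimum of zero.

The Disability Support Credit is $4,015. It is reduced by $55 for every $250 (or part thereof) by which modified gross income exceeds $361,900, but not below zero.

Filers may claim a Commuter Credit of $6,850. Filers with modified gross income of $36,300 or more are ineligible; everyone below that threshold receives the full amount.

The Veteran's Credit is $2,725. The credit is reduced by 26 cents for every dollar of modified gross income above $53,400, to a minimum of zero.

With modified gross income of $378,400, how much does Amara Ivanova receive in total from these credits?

Adoption Credit: 5% of the $167,600 excess over $210,800 is $8,380; credit = $8,675 − $8,380 = $295.
Disability Support Credit: income exceeds $361,900 by $16,500, which is 66 full-or-partial $250 increments; reduction = 66 × $55 = $3,630, leaving $385.
Commuter Credit: $378,400 meets or exceeds the $36,300 cutoff, so the credit is $0.
Veteran's Credit: 26% of the $325,000 excess over $53,400 is $84,500 ≥ base, so the credit is $0.
Total: $295 + $385 + $0 + $0 = $680.

$680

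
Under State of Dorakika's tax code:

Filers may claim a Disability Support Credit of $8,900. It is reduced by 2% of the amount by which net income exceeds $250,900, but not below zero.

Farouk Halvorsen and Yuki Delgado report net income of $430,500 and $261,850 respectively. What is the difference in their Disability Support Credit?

Farouk ($430,500): Disability Support Credit: 2% of the $179,600 excess over $250,900 is $3,592; credit = $8,900 − $3,592 = $5,308.
Yuki ($261,850): Disability Support Credit: 2% of the $10,950 excess over $250,900 is $219; credit = $8,900 − $219 = $8,681.
Difference: |$5,308 − $8,681| = $3,373.

$3,373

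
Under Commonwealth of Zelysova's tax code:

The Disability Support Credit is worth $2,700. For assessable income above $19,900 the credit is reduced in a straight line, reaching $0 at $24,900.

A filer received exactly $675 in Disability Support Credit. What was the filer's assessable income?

$675 is 675/2,700 of the full $2,700, so 2,025/2,700 of the $5,000 range has been used: income = $19,900 + $5,000 × 2,025/2,700 = $23,650.

$23,650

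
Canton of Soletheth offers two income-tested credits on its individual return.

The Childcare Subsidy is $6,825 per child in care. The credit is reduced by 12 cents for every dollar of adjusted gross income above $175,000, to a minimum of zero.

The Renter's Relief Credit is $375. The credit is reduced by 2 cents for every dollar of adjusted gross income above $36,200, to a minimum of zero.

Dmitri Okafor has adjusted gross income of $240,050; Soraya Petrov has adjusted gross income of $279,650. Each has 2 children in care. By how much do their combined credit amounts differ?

Dmitri ($240,050): Childcare Subsidy: base = 2 × $6,825 = $13,650. 12% of the $65,050 excess over $175,000 is $7,806; credit = $13,650 − $7,806 = $5,844. Renter's Relief Credit: 2% of the $203,850 excess over $36,200 is $4,077 ≥ base, so the credit is $0. total $5,844 + $0 = $5,844
Soraya ($279,650): Childcare Subsidy: base = 2 × $6,825 = $13,650. 12% of the $104,650 excess over $175,000 is $12,558; credit = $13,650 − $12,558 = $1,092. Renter's Relief Credit: 2% of the $243,450 excess over $36,200 is $4,869 ≥ base, so the credit is $0. total $1,092 + $0 = $1,092
Difference: |$5,844 − $1,092| = $4,752.

$4,752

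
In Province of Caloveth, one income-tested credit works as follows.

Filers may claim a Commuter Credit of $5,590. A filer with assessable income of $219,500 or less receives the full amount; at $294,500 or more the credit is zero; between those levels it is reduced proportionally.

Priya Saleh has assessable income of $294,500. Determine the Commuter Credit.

Commuter Credit: $294,500 is at or above $294,500, so the credit is $0.

$0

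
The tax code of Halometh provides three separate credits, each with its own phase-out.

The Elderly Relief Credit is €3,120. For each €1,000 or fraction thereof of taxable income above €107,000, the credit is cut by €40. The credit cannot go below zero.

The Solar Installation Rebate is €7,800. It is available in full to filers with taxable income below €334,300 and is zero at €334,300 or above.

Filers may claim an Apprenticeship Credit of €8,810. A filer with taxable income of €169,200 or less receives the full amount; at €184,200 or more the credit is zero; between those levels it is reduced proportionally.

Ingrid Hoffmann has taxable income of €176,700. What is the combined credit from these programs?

Elderly Relief Credit: income exceeds €107,000 by €69,700, which is 70 full-or-partial €1,000 increments; reduction = 70 × €40 = €2,800, leaving €320.
Solar Installation Rebate: €176,700 is below the €334,300 cutoff, so the full €7,800 applies.
Apprenticeship Credit: €176,700 is €7,500 into a €15,000 phase-out range, leaving 7,500/15,000 of the credit: €8,810 × 7,500/15,000 = €4,405.
Total: €320 + €7,800 + €4,405 = €12,525.

€12,525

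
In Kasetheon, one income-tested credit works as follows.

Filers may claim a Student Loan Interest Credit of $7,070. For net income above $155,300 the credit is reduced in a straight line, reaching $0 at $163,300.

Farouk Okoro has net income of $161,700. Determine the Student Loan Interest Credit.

$1,414

Student Loan Interest Credit: $161,700 is $6,400 into a $8,000 phase-out range, leaving 1,600/8,000 of the credit: $7,070 × 1,600/8,000 = $1,414.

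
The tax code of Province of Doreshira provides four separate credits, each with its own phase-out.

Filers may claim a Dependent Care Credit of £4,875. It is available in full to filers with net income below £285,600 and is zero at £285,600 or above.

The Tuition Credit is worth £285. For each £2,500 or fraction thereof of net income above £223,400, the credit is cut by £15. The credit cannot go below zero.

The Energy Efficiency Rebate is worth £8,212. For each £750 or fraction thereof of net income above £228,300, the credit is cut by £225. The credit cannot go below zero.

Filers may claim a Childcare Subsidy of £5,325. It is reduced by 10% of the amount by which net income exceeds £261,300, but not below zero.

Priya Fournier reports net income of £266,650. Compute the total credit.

Dependent Care Credit: £266,650 is below the £285,600 cutoff, so the full £4,875 applies.
Tuition Credit: income exceeds £223,400 by £43,250, which is 18 full-or-partial £2,500 increments; reduction = 18 × £15 = £270, leaving £15.
Energy Efficiency Rebate: income exceeds £228,300 by £38,350 → 52 increments × £225 = £11,700 ≥ base, so the credit is £0.
Childcare Subsidy: 10% of the £5,350 excess over £261,300 is £535; credit = £5,325 − £535 = £4,790.
Total: £4,875 + £15 + £0 + £4,790 = £9,680.

£9,680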